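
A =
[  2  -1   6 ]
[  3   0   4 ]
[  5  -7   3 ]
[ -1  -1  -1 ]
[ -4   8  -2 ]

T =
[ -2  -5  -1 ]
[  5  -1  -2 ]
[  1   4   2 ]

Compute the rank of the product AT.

3

First compute AT:
[[ -3,  15,  12],
 [ -2,   1,   5],
 [-42,  -6,  15],
 [ -4,   2,   1],
 [ 46,   4, -16]]
Now row reduce the product.
R2 ← R2 − (2/3)·R1: [0, -9, -3]
R3 ← R3 − (14)·R1: [0, -216, -153]
R4 ← R4 − (4/3)·R1: [0, -18, -15]
R5 ← R5 + (46/3)·R1: [0, 234, 168]
R3 ← R3 − (24)·R2: [0, 0, -81]
R4 ← R4 − (2)·R2: [0, 0, -9]
R5 ← R5 + (26)·R2: [0, 0, 90]
R4 ← R4 − (1/9)·R3: [0, 0, 0]
R5 ← R5 + (10/9)·R3: [0, 0, 0]
3 nonzero rows, so rank(AT) = 3.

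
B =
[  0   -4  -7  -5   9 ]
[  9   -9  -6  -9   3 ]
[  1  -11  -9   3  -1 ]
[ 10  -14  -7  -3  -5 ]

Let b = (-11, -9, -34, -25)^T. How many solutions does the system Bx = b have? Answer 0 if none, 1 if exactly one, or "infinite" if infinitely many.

infinite

Row reduce the augmented matrix [B | b].
Swap R1 ↔ R2
R3 ← R3 − (1/9)·R1: [0, -10, -25/3, 4, -4/3, -33]
R4 ← R4 − (10/9)·R1: [0, -4, -1/3, 7, -25/3, -15]
R3 ← R3 − (5/2)·R2: [0, 0, 55/6, 33/2, -143/6, -11/2]
R4 ← R4 − R2: [0, 0, 20/3, 12, -52/3, -4]
R4 ← R4 − (8/11)·R3: [0, 0, 0, 0, 0, 0]
The echelon form has 3 nonzero rows, and every pivot lies in the first 5 columns, so rank(B) = rank([B|b]) = 3.
The system is consistent.
rank = 3 < 5 unknowns, so there are infinitely many solutions.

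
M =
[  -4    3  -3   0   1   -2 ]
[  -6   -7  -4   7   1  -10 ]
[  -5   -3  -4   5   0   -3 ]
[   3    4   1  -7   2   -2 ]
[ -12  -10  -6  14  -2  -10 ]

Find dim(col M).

5

Row reduce to echelon form.
R2 ← R2 − (3/2)·R1: [0, -23/2, 1/2, 7, -1/2, -7]
R3 ← R3 − (5/4)·R1: [0, -27/4, -1/4, 5, -5/4, -1/2]
R4 ← R4 + (3/4)·R1: [0, 25/4, -5/4, -7, 11/4, -7/2]
R5 ← R5 − (3)·R1: [0, -19, 3, 14, -5, -4]
R3 ← R3 − (27/46)·R2: [0, 0, -25/46, 41/46, -22/23, 83/23]
R4 ← R4 + (25/46)·R2: [0, 0, -45/46, -147/46, 57/23, -168/23]
R5 ← R5 − (38/23)·R2: [0, 0, 50/23, 56/23, -96/23, 174/23]
R4 ← R4 − (9/5)·R3: [0, 0, 0, -24/5, 21/5, -69/5]
R5 ← R5 + (4)·R3: [0, 0, 0, 6, -8, 22]
R5 ← R5 + (5/4)·R4: [0, 0, 0, 0, -11/4, 19/4]
Echelon form has 5 nonzero rows, so rank(M) = 5.
The column space has dimension equal to the rank: 5.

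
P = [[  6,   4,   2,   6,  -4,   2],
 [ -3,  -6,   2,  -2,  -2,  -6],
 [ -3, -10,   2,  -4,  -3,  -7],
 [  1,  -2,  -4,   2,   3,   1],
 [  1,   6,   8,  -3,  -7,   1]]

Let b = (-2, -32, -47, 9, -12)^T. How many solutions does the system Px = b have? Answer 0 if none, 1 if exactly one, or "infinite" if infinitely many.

infinite

Row reduce the augmented matrix [P | b].
R2 ← R2 + (1/2)·R1: [0, -4, 3, 1, -4, -5, -33]
R3 ← R3 + (1/2)·R1: [0, -8, 3, -1, -5, -6, -48]
R4 ← R4 − (1/6)·R1: [0, -8/3, -13/3, 1, 11/3, 2/3, 28/3]
R5 ← R5 − (1/6)·R1: [0, 16/3, 23/3, -4, -19/3, 2/3, -35/3]
R3 ← R3 − (2)·R2: [0, 0, -3, -3, 3, 4, 18]
R4 ← R4 − (2/3)·R2: [0, 0, -19/3, 1/3, 19/3, 4, 94/3]
R5 ← R5 + (4/3)·R2: [0, 0, 35/3, -8/3, -35/3, -6, -167/3]
R4 ← R4 − (19/9)·R3: [0, 0, 0, 20/3, 0, -40/9, -20/3]
R5 ← R5 + (35/9)·R3: [0, 0, 0, -43/3, 0, 86/9, 43/3]
R5 ← R5 + (43/20)·R4: [0, 0, 0, 0, 0, 0, 0]
The echelon form has 4 nonzero rows, and every pivot lies in the first 6 columns, so rank(P) = rank([P|b]) = 4.
The system is consistent.
rank = 4 < 6 unknowns, so there are infinitely many solutions.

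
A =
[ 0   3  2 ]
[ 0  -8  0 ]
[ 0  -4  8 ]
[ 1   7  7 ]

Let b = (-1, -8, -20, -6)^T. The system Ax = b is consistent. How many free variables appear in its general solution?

Row reduce the augmented matrix [A | b].
Swap R1 ↔ R4
R3 ← R3 − (1/2)·R2: [0, 0, 8, -16]
R4 ← R4 + (3/8)·R2: [0, 0, 2, -4]
R4 ← R4 − (1/4)·R3: [0, 0, 0, 0]
The echelon form has 3 nonzero rows, and every pivot lies in the first 3 columns, so rank(A) = rank([A|b]) = 3.
The system is consistent.
Free variables = (unknowns) − (rank) = 3 − 3 = 0.

0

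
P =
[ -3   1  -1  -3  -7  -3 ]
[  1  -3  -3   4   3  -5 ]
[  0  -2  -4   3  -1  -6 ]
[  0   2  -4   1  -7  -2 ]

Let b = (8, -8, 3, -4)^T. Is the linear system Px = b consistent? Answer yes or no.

Row reduce the augmented matrix [P | b].
R2 ← R2 + (1/3)·R1: [0, -8/3, -10/3, 3, 2/3, -6, -16/3]
R3 ← R3 − (3/4)·R2: [0, 0, -3/2, 3/4, -3/2, -3/2, 7]
R4 ← R4 + (3/4)·R2: [0, 0, -13/2, 13/4, -13/2, -13/2, -8]
R4 ← R4 − (13/3)·R3: [0, 0, 0, 0, 0, 0, -115/3]
The echelon form has 4 nonzero rows; the last pivot sits in the augmented column, so rank(P) = 3 but rank([P|b]) = 4.
Since the ranks differ, the system is inconsistent.

no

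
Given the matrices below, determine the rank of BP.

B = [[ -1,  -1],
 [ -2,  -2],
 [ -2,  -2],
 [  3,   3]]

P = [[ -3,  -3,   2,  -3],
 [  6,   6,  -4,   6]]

1

First compute BP:
[[ -3,  -3,   2,  -3],
 [ -6,  -6,   4,  -6],
 [ -6,  -6,   4,  -6],
 [  9,   9,  -6,   9]]
Now row reduce the product.
R2 ← R2 − (2)·R1: [0, 0, 0, 0]
R3 ← R3 − (2)·R1: [0, 0, 0, 0]
R4 ← R4 + (3)·R1: [0, 0, 0, 0]
1 nonzero row, so rank(BP) = 1.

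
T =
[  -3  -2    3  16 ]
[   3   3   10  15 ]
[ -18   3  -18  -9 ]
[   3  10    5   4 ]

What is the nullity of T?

0

Row reduce to echelon form.
R2 ← R2 + R1: [0, 1, 13, 31]
R3 ← R3 − (6)·R1: [0, 15, -36, -105]
R4 ← R4 + R1: [0, 8, 8, 20]
R3 ← R3 − (15)·R2: [0, 0, -231, -570]
R4 ← R4 − (8)·R2: [0, 0, -96, -228]
R4 ← R4 − (32/77)·R3: [0, 0, 0, 684/77]
4 nonzero rows, so rank(T) = 4.
T has 4 columns; by rank–nullity, nullity = 4 − 4 = 0.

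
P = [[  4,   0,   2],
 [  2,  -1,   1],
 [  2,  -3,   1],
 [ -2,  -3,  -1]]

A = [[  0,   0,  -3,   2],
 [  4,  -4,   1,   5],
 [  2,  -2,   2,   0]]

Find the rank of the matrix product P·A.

First compute PA:
[[  4,  -4,  -8,   8],
 [ -2,   2,  -5,  -1],
 [-10,  10,  -7, -11],
 [-14,  14,   1, -19]]
Now row reduce the product.
R2 ← R2 + (1/2)·R1: [0, 0, -9, 3]
R3 ← R3 + (5/2)·R1: [0, 0, -27, 9]
R4 ← R4 + (7/2)·R1: [0, 0, -27, 9]
R3 ← R3 − (3)·R2: [0, 0, 0, 0]
R4 ← R4 − (3)·R2: [0, 0, 0, 0]
2 nonzero rows, so rank(PA) = 2.

2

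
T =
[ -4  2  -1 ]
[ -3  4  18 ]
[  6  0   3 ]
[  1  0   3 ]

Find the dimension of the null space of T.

0

Row reduce to echelon form.
R2 ← R2 − (3/4)·R1: [0, 5/2, 75/4]
R3 ← R3 + (3/2)·R1: [0, 3, 3/2]
R4 ← R4 + (1/4)·R1: [0, 1/2, 11/4]
R3 ← R3 − (6/5)·R2: [0, 0, -21]
R4 ← R4 − (1/5)·R2: [0, 0, -1]
R4 ← R4 − (1/21)·R3: [0, 0, 0]
3 nonzero rows, so rank(T) = 3.
T has 3 columns; by rank–nullity, nullity = 3 − 3 = 0.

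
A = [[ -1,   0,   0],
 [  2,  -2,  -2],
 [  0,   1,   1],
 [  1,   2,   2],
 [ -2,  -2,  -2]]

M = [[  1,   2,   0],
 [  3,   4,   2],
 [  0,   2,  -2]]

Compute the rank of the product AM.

First compute AM:
[[ -1,  -2,   0],
 [ -4,  -8,   0],
 [  3,   6,   0],
 [  7,  14,   0],
 [ -8, -16,   0]]
Now row reduce the product.
R2 ← R2 − (4)·R1: [0, 0, 0]
R3 ← R3 + (3)·R1: [0, 0, 0]
R4 ← R4 + (7)·R1: [0, 0, 0]
R5 ← R5 − (8)·R1: [0, 0, 0]
1 nonzero row, so rank(AM) = 1.

1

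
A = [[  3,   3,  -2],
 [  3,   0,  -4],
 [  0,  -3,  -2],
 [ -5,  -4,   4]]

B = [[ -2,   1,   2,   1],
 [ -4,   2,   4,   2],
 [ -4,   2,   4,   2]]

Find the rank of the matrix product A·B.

1

First compute AB:
[[-10,   5,  10,   5],
 [ 10,  -5, -10,  -5],
 [ 20, -10, -20, -10],
 [ 10,  -5, -10,  -5]]
Now row reduce the product.
R2 ← R2 + R1: [0, 0, 0, 0]
R3 ← R3 + (2)·R1: [0, 0, 0, 0]
R4 ← R4 + R1: [0, 0, 0, 0]
1 nonzero row, so rank(AB) = 1.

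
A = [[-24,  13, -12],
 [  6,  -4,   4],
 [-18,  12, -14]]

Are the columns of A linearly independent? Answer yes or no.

Row reduce A to echelon form.
R2 ← R2 + (1/4)·R1: [0, -3/4, 1]
R3 ← R3 − (3/4)·R1: [0, 9/4, -5]
R3 ← R3 + (3)·R2: [0, 0, -2]
3 pivots among 3 columns.
Every column is a pivot column, so the columns are linearly independent.

yes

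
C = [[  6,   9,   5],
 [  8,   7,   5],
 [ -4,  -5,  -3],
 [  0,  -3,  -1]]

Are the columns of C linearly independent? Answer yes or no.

no

Row reduce C to echelon form.
R2 ← R2 − (4/3)·R1: [0, -5, -5/3]
R3 ← R3 + (2/3)·R1: [0, 1, 1/3]
R3 ← R3 + (1/5)·R2: [0, 0, 0]
R4 ← R4 − (3/5)·R2: [0, 0, 0]
2 pivots among 3 columns.
Only 2 < 3 pivot columns, so the columns are linearly dependent.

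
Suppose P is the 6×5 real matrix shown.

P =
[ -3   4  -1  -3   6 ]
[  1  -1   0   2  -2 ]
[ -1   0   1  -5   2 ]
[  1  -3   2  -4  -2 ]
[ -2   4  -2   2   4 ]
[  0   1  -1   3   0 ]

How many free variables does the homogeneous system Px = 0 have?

Row reduce to echelon form.
R2 ← R2 + (1/3)·R1: [0, 1/3, -1/3, 1, 0]
R3 ← R3 − (1/3)·R1: [0, -4/3, 4/3, -4, 0]
R4 ← R4 + (1/3)·R1: [0, -5/3, 5/3, -5, 0]
R5 ← R5 − (2/3)·R1: [0, 4/3, -4/3, 4, 0]
R3 ← R3 + (4)·R2: [0, 0, 0, 0, 0]
R4 ← R4 + (5)·R2: [0, 0, 0, 0, 0]
R5 ← R5 − (4)·R2: [0, 0, 0, 0, 0]
R6 ← R6 − (3)·R2: [0, 0, 0, 0, 0]
2 nonzero rows, so rank(P) = 2.
P has 5 columns; by rank–nullity, nullity = 5 − 2 = 3.

3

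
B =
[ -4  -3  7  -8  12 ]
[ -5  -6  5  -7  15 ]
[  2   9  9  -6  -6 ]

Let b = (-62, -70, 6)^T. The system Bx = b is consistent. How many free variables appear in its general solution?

3

Row reduce the augmented matrix [B | b].
R2 ← R2 − (5/4)·R1: [0, -9/4, -15/4, 3, 0, 15/2]
R3 ← R3 + (1/2)·R1: [0, 15/2, 25/2, -10, 0, -25]
R3 ← R3 + (10/3)·R2: [0, 0, 0, 0, 0, 0]
The echelon form has 2 nonzero rows, and every pivot lies in the first 5 columns, so rank(B) = rank([B|b]) = 2.
The system is consistent.
Free variables = (unknowns) − (rank) = 5 − 2 = 3.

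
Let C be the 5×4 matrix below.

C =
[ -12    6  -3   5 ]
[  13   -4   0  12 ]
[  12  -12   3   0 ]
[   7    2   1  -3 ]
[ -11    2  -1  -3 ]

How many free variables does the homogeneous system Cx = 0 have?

1

Row reduce to echelon form.
R2 ← R2 + (13/12)·R1: [0, 5/2, -13/4, 209/12]
R3 ← R3 + R1: [0, -6, 0, 5]
R4 ← R4 + (7/12)·R1: [0, 11/2, -3/4, -1/12]
R5 ← R5 − (11/12)·R1: [0, -7/2, 7/4, -91/12]
R3 ← R3 + (12/5)·R2: [0, 0, -39/5, 234/5]
R4 ← R4 − (11/5)·R2: [0, 0, 32/5, -192/5]
R5 ← R5 + (7/5)·R2: [0, 0, -14/5, 84/5]
R4 ← R4 + (32/39)·R3: [0, 0, 0, 0]
R5 ← R5 − (14/39)·R3: [0, 0, 0, 0]
3 nonzero rows, so rank(C) = 3.
C has 4 columns; by rank–nullity, nullity = 4 − 3 = 1.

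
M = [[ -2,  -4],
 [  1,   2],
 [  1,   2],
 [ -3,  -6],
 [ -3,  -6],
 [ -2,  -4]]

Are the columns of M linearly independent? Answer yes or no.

no

Row reduce M to echelon form.
R2 ← R2 + (1/2)·R1: [0, 0]
R3 ← R3 + (1/2)·R1: [0, 0]
R4 ← R4 − (3/2)·R1: [0, 0]
R5 ← R5 − (3/2)·R1: [0, 0]
R6 ← R6 − R1: [0, 0]
1 pivot among 2 columns.
Only 1 < 2 pivot columns, so the columns are linearly dependent.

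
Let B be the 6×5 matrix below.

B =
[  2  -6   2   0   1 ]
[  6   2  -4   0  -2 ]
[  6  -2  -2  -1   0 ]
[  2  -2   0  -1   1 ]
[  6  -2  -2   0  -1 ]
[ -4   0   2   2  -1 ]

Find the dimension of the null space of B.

2

Row reduce to echelon form.
R2 ← R2 − (3)·R1: [0, 20, -10, 0, -5]
R3 ← R3 − (3)·R1: [0, 16, -8, -1, -3]
R4 ← R4 − R1: [0, 4, -2, -1, 0]
R5 ← R5 − (3)·R1: [0, 16, -8, 0, -4]
R6 ← R6 + (2)·R1: [0, -12, 6, 2, 1]
R3 ← R3 − (4/5)·R2: [0, 0, 0, -1, 1]
R4 ← R4 − (1/5)·R2: [0, 0, 0, -1, 1]
R5 ← R5 − (4/5)·R2: [0, 0, 0, 0, 0]
R6 ← R6 + (3/5)·R2: [0, 0, 0, 2, -2]
R4 ← R4 − R3: [0, 0, 0, 0, 0]
R6 ← R6 + (2)·R3: [0, 0, 0, 0, 0]
3 nonzero rows, so rank(B) = 3.
B has 5 columns; by rank–nullity, nullity = 5 − 3 = 2.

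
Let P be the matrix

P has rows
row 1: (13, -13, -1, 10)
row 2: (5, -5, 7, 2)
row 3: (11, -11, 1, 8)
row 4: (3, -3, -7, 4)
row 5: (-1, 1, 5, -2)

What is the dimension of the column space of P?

Row reduce to echelon form.
R2 ← R2 − (5/13)·R1: [0, 0, 96/13, -24/13]
R3 ← R3 − (11/13)·R1: [0, 0, 24/13, -6/13]
R4 ← R4 − (3/13)·R1: [0, 0, -88/13, 22/13]
R5 ← R5 + (1/13)·R1: [0, 0, 64/13, -16/13]
R3 ← R3 − (1/4)·R2: [0, 0, 0, 0]
R4 ← R4 + (11/12)·R2: [0, 0, 0, 0]
R5 ← R5 − (2/3)·R2: [0, 0, 0, 0]
Echelon form has 2 nonzero rows, so rank(P) = 2.
The column space has dimension equal to the rank: 2.

2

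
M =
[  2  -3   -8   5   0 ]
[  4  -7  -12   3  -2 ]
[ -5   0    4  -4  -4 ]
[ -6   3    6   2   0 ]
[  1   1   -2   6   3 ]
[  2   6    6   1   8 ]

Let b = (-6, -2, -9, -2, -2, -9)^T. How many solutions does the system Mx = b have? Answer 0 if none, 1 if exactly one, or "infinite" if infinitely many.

0

Row reduce the augmented matrix [M | b].
R2 ← R2 − (2)·R1: [0, -1, 4, -7, -2, 10]
R3 ← R3 + (5/2)·R1: [0, -15/2, -16, 17/2, -4, -24]
R4 ← R4 + (3)·R1: [0, -6, -18, 17, 0, -20]
R5 ← R5 − (1/2)·R1: [0, 5/2, 2, 7/2, 3, 1]
R6 ← R6 − R1: [0, 9, 14, -4, 8, -3]
R3 ← R3 − (15/2)·R2: [0, 0, -46, 61, 11, -99]
R4 ← R4 − (6)·R2: [0, 0, -42, 59, 12, -80]
R5 ← R5 + (5/2)·R2: [0, 0, 12, -14, -2, 26]
R6 ← R6 + (9)·R2: [0, 0, 50, -67, -10, 87]
R4 ← R4 − (21/23)·R3: [0, 0, 0, 76/23, 45/23, 239/23]
R5 ← R5 + (6/23)·R3: [0, 0, 0, 44/23, 20/23, 4/23]
R6 ← R6 + (25/23)·R3: [0, 0, 0, -16/23, 45/23, -474/23]
R5 ← R5 − (11/19)·R4: [0, 0, 0, 0, -5/19, -111/19]
R6 ← R6 + (4/19)·R4: [0, 0, 0, 0, 45/19, -350/19]
R6 ← R6 + (9)·R5: [0, 0, 0, 0, 0, -71]
The echelon form has 6 nonzero rows; the last pivot sits in the augmented column, so rank(M) = 5 but rank([M|b]) = 6.
Since the ranks differ, the system is inconsistent.
It has no solutions.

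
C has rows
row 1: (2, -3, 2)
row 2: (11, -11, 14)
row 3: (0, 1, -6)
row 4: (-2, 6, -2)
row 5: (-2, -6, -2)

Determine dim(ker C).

Row reduce to echelon form.
R2 ← R2 − (11/2)·R1: [0, 11/2, 3]
R4 ← R4 + R1: [0, 3, 0]
R5 ← R5 + R1: [0, -9, 0]
R3 ← R3 − (2/11)·R2: [0, 0, -72/11]
R4 ← R4 − (6/11)·R2: [0, 0, -18/11]
R5 ← R5 + (18/11)·R2: [0, 0, 54/11]
R4 ← R4 − (1/4)·R3: [0, 0, 0]
R5 ← R5 + (3/4)·R3: [0, 0, 0]
3 nonzero rows, so rank(C) = 3.
C has 3 columns; by rank–nullity, nullity = 3 − 3 = 0.

0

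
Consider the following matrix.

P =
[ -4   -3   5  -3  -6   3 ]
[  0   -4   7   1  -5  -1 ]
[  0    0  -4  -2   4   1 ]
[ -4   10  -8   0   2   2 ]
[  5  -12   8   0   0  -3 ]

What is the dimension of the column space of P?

Row reduce to echelon form.
R4 ← R4 − R1: [0, 13, -13, 3, 8, -1]
R5 ← R5 + (5/4)·R1: [0, -63/4, 57/4, -15/4, -15/2, 3/4]
R4 ← R4 + (13/4)·R2: [0, 0, 39/4, 25/4, -33/4, -17/4]
R5 ← R5 − (63/16)·R2: [0, 0, -213/16, -123/16, 195/16, 75/16]
R4 ← R4 + (39/16)·R3: [0, 0, 0, 11/8, 3/2, -29/16]
R5 ← R5 − (213/64)·R3: [0, 0, 0, -33/32, -9/8, 87/64]
R5 ← R5 + (3/4)·R4: [0, 0, 0, 0, 0, 0]
Echelon form has 4 nonzero rows, so rank(P) = 4.
The column space has dimension equal to the rank: 4.

4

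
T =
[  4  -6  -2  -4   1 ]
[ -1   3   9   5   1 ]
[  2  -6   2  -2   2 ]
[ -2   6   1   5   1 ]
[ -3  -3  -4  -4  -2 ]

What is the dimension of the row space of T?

Row reduce to echelon form.
R2 ← R2 + (1/4)·R1: [0, 3/2, 17/2, 4, 5/4]
R3 ← R3 − (1/2)·R1: [0, -3, 3, 0, 3/2]
R4 ← R4 + (1/2)·R1: [0, 3, 0, 3, 3/2]
R5 ← R5 + (3/4)·R1: [0, -15/2, -11/2, -7, -5/4]
R3 ← R3 + (2)·R2: [0, 0, 20, 8, 4]
R4 ← R4 − (2)·R2: [0, 0, -17, -5, -1]
R5 ← R5 + (5)·R2: [0, 0, 37, 13, 5]
R4 ← R4 + (17/20)·R3: [0, 0, 0, 9/5, 12/5]
R5 ← R5 − (37/20)·R3: [0, 0, 0, -9/5, -12/5]
R5 ← R5 + R4: [0, 0, 0, 0, 0]
Echelon form has 4 nonzero rows, so rank(T) = 4.
The row space has dimension equal to the rank: 4.

4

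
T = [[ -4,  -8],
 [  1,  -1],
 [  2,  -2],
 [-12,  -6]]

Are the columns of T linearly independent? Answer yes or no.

yes

Row reduce T to echelon form.
R2 ← R2 + (1/4)·R1: [0, -3]
R3 ← R3 + (1/2)·R1: [0, -6]
R4 ← R4 − (3)·R1: [0, 18]
R3 ← R3 − (2)·R2: [0, 0]
R4 ← R4 + (6)·R2: [0, 0]
2 pivots among 2 columns.
Every column is a pivot column, so the columns are linearly independent.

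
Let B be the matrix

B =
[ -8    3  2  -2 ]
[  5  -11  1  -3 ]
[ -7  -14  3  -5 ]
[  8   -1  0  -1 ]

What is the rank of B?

Row reduce to echelon form.
R2 ← R2 + (5/8)·R1: [0, -73/8, 9/4, -17/4]
R3 ← R3 − (7/8)·R1: [0, -133/8, 5/4, -13/4]
R4 ← R4 + R1: [0, 2, 2, -3]
R3 ← R3 − (133/73)·R2: [0, 0, -208/73, 328/73]
R4 ← R4 + (16/73)·R2: [0, 0, 182/73, -287/73]
R4 ← R4 + (7/8)·R3: [0, 0, 0, 0]
Echelon form has 3 nonzero rows, so rank(B) = 3.

3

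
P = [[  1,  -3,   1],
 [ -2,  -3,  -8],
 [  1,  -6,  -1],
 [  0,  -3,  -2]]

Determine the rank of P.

2

Row reduce to echelon form.
R2 ← R2 + (2)·R1: [0, -9, -6]
R3 ← R3 − R1: [0, -3, -2]
R3 ← R3 − (1/3)·R2: [0, 0, 0]
R4 ← R4 − (1/3)·R2: [0, 0, 0]
Echelon form has 2 nonzero rows, so rank(P) = 2.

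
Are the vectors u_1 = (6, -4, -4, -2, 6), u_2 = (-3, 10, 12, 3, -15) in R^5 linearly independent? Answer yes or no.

yes

Form the matrix with these vectors as rows and row reduce.
R2 ← R2 + (1/2)·R1: [0, 8, 10, 2, -12]
2 nonzero rows, so the 2 vectors span a space of dimension 2.
Since 2 = 2, the vectors are linearly independent.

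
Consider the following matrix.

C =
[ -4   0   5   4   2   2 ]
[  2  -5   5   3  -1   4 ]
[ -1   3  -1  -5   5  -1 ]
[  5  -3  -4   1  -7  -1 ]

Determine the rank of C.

3

Row reduce to echelon form.
R2 ← R2 + (1/2)·R1: [0, -5, 15/2, 5, 0, 5]
R3 ← R3 − (1/4)·R1: [0, 3, -9/4, -6, 9/2, -3/2]
R4 ← R4 + (5/4)·R1: [0, -3, 9/4, 6, -9/2, 3/2]
R3 ← R3 + (3/5)·R2: [0, 0, 9/4, -3, 9/2, 3/2]
R4 ← R4 − (3/5)·R2: [0, 0, -9/4, 3, -9/2, -3/2]
R4 ← R4 + R3: [0, 0, 0, 0, 0, 0]
Echelon form has 3 nonzero rows, so rank(C) = 3.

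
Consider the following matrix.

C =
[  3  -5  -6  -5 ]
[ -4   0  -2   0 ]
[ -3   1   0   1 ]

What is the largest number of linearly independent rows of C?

Row reduce to echelon form.
R2 ← R2 + (4/3)·R1: [0, -20/3, -10, -20/3]
R3 ← R3 + R1: [0, -4, -6, -4]
R3 ← R3 − (3/5)·R2: [0, 0, 0, 0]
Echelon form has 2 nonzero rows, so rank(C) = 2.
The rank gives the maximum number of linearly independent rows: 2.

2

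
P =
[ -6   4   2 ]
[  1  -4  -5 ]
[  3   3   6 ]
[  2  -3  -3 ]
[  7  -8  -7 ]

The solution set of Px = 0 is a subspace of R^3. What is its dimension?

Row reduce to echelon form.
R2 ← R2 + (1/6)·R1: [0, -10/3, -14/3]
R3 ← R3 + (1/2)·R1: [0, 5, 7]
R4 ← R4 + (1/3)·R1: [0, -5/3, -7/3]
R5 ← R5 + (7/6)·R1: [0, -10/3, -14/3]
R3 ← R3 + (3/2)·R2: [0, 0, 0]
R4 ← R4 − (1/2)·R2: [0, 0, 0]
R5 ← R5 − R2: [0, 0, 0]
2 nonzero rows, so rank(P) = 2.
P has 3 columns; by rank–nullity, nullity = 3 − 2 = 1.

1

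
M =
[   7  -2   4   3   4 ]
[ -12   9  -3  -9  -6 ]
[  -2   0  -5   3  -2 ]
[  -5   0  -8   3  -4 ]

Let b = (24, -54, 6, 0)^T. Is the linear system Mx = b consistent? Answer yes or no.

yes

Row reduce the augmented matrix [M | b].
R2 ← R2 + (12/7)·R1: [0, 39/7, 27/7, -27/7, 6/7, -90/7]
R3 ← R3 + (2/7)·R1: [0, -4/7, -27/7, 27/7, -6/7, 90/7]
R4 ← R4 + (5/7)·R1: [0, -10/7, -36/7, 36/7, -8/7, 120/7]
R3 ← R3 + (4/39)·R2: [0, 0, -45/13, 45/13, -10/13, 150/13]
R4 ← R4 + (10/39)·R2: [0, 0, -54/13, 54/13, -12/13, 180/13]
R4 ← R4 − (6/5)·R3: [0, 0, 0, 0, 0, 0]
The echelon form has 3 nonzero rows, and every pivot lies in the first 5 columns, so rank(M) = rank([M|b]) = 3.
The system is consistent.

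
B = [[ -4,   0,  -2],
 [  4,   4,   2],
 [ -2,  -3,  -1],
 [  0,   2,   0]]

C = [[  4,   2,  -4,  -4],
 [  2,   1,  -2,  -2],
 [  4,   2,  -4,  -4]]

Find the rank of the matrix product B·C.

First compute BC:
[[-24, -12,  24,  24],
 [ 32,  16, -32, -32],
 [-18,  -9,  18,  18],
 [  4,   2,  -4,  -4]]
Now row reduce the product.
R2 ← R2 + (4/3)·R1: [0, 0, 0, 0]
R3 ← R3 − (3/4)·R1: [0, 0, 0, 0]
R4 ← R4 + (1/6)·R1: [0, 0, 0, 0]
1 nonzero row, so rank(BC) = 1.

1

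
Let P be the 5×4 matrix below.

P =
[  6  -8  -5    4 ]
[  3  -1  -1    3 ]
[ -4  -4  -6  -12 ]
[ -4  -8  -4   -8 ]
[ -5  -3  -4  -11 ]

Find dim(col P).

Row reduce to echelon form.
R2 ← R2 − (1/2)·R1: [0, 3, 3/2, 1]
R3 ← R3 + (2/3)·R1: [0, -28/3, -28/3, -28/3]
R4 ← R4 + (2/3)·R1: [0, -40/3, -22/3, -16/3]
R5 ← R5 + (5/6)·R1: [0, -29/3, -49/6, -23/3]
R3 ← R3 + (28/9)·R2: [0, 0, -14/3, -56/9]
R4 ← R4 + (40/9)·R2: [0, 0, -2/3, -8/9]
R5 ← R5 + (29/9)·R2: [0, 0, -10/3, -40/9]
R4 ← R4 − (1/7)·R3: [0, 0, 0, 0]
R5 ← R5 − (5/7)·R3: [0, 0, 0, 0]
Echelon form has 3 nonzero rows, so rank(P) = 3.
The column space has dimension equal to the rank: 3.

3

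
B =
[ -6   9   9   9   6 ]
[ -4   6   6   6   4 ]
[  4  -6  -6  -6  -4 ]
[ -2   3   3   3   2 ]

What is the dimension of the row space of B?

1

Row reduce to echelon form.
R2 ← R2 − (2/3)·R1: [0, 0, 0, 0, 0]
R3 ← R3 + (2/3)·R1: [0, 0, 0, 0, 0]
R4 ← R4 − (1/3)·R1: [0, 0, 0, 0, 0]
Echelon form has 1 nonzero row, so rank(B) = 1.
The row space has dimension equal to the rank: 1.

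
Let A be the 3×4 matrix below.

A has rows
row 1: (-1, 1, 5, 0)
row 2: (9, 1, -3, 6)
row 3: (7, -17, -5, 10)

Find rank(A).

3

Row reduce to echelon form.
R2 ← R2 + (9)·R1: [0, 10, 42, 6]
R3 ← R3 + (7)·R1: [0, -10, 30, 10]
R3 ← R3 + R2: [0, 0, 72, 16]
Echelon form has 3 nonzero rows, so rank(A) = 3.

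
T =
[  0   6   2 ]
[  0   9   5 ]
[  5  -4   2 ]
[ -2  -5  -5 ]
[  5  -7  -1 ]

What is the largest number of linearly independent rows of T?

3

Row reduce to echelon form.
Swap R1 ↔ R3
R4 ← R4 + (2/5)·R1: [0, -33/5, -21/5]
R5 ← R5 − R1: [0, -3, -3]
R3 ← R3 − (2/3)·R2: [0, 0, -4/3]
R4 ← R4 + (11/15)·R2: [0, 0, -8/15]
R5 ← R5 + (1/3)·R2: [0, 0, -4/3]
R4 ← R4 − (2/5)·R3: [0, 0, 0]
R5 ← R5 − R3: [0, 0, 0]
Echelon form has 3 nonzero rows, so rank(T) = 3.
The rank gives the maximum number of linearly independent rows: 3.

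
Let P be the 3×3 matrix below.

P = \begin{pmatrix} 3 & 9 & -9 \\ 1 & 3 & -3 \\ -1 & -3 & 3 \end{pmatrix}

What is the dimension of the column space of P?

Row reduce to echelon form.
R2 ← R2 − (1/3)·R1: [0, 0, 0]
R3 ← R3 + (1/3)·R1: [0, 0, 0]
Echelon form has 1 nonzero row, so rank(P) = 1.
The column space has dimension equal to the rank: 1.

1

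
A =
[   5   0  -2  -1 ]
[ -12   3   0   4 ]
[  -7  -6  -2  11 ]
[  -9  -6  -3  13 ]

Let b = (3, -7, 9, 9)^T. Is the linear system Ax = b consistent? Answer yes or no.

Row reduce the augmented matrix [A | b].
R2 ← R2 + (12/5)·R1: [0, 3, -24/5, 8/5, 1/5]
R3 ← R3 + (7/5)·R1: [0, -6, -24/5, 48/5, 66/5]
R4 ← R4 + (9/5)·R1: [0, -6, -33/5, 56/5, 72/5]
R3 ← R3 + (2)·R2: [0, 0, -72/5, 64/5, 68/5]
R4 ← R4 + (2)·R2: [0, 0, -81/5, 72/5, 74/5]
R4 ← R4 − (9/8)·R3: [0, 0, 0, 0, -1/2]
The echelon form has 4 nonzero rows; the last pivot sits in the augmented column, so rank(A) = 3 but rank([A|b]) = 4.
Since the ranks differ, the system is inconsistent.

no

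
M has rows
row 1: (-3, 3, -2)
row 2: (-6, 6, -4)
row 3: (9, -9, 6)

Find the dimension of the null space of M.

2

Row reduce to echelon form.
R2 ← R2 − (2)·R1: [0, 0, 0]
R3 ← R3 + (3)·R1: [0, 0, 0]
1 nonzero row, so rank(M) = 1.
M has 3 columns; by rank–nullity, nullity = 3 − 1 = 2.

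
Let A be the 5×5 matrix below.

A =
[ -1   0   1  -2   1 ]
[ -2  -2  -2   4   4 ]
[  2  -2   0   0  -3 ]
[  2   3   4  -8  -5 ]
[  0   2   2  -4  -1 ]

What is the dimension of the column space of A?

Row reduce to echelon form.
R2 ← R2 − (2)·R1: [0, -2, -4, 8, 2]
R3 ← R3 + (2)·R1: [0, -2, 2, -4, -1]
R4 ← R4 + (2)·R1: [0, 3, 6, -12, -3]
R3 ← R3 − R2: [0, 0, 6, -12, -3]
R4 ← R4 + (3/2)·R2: [0, 0, 0, 0, 0]
R5 ← R5 + R2: [0, 0, -2, 4, 1]
R5 ← R5 + (1/3)·R3: [0, 0, 0, 0, 0]
Echelon form has 3 nonzero rows, so rank(A) = 3.
The column space has dimension equal to the rank: 3.

3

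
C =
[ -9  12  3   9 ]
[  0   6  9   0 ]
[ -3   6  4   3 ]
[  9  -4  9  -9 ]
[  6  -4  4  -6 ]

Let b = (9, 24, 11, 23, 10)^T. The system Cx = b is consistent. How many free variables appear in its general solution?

2

Row reduce the augmented matrix [C | b].
R3 ← R3 − (1/3)·R1: [0, 2, 3, 0, 8]
R4 ← R4 + R1: [0, 8, 12, 0, 32]
R5 ← R5 + (2/3)·R1: [0, 4, 6, 0, 16]
R3 ← R3 − (1/3)·R2: [0, 0, 0, 0, 0]
R4 ← R4 − (4/3)·R2: [0, 0, 0, 0, 0]
R5 ← R5 − (2/3)·R2: [0, 0, 0, 0, 0]
The echelon form has 2 nonzero rows, and every pivot lies in the first 4 columns, so rank(C) = rank([C|b]) = 2.
The system is consistent.
Free variables = (unknowns) − (rank) = 4 − 2 = 2.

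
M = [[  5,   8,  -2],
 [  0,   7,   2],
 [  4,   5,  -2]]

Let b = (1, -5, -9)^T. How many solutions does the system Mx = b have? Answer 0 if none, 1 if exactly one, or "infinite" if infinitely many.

0

Row reduce the augmented matrix [M | b].
R3 ← R3 − (4/5)·R1: [0, -7/5, -2/5, -49/5]
R3 ← R3 + (1/5)·R2: [0, 0, 0, -54/5]
The echelon form has 3 nonzero rows; the last pivot sits in the augmented column, so rank(M) = 2 but rank([M|b]) = 3.
Since the ranks differ, the system is inconsistent.
It has no solutions.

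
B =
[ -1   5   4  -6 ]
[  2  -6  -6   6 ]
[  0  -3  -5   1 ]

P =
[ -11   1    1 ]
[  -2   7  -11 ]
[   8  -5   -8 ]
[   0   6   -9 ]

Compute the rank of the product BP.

3

First compute BP:
[[ 33, -22, -34],
 [-58,  26,  62],
 [-34,  10,  64]]
Now row reduce the product.
R2 ← R2 + (58/33)·R1: [0, -38/3, 74/33]
R3 ← R3 + (34/33)·R1: [0, -38/3, 956/33]
R3 ← R3 − R2: [0, 0, 294/11]
3 nonzero rows, so rank(BP) = 3.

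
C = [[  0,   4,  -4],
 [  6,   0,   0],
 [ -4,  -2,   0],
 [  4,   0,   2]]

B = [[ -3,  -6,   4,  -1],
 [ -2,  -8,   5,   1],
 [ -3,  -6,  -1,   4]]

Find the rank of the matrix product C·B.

First compute CB:
[[  4,  -8,  24, -12],
 [-18, -36,  24,  -6],
 [ 16,  40, -26,   2],
 [-18, -36,  14,   4]]
Now row reduce the product.
R2 ← R2 + (9/2)·R1: [0, -72, 132, -60]
R3 ← R3 − (4)·R1: [0, 72, -122, 50]
R4 ← R4 + (9/2)·R1: [0, -72, 122, -50]
R3 ← R3 + R2: [0, 0, 10, -10]
R4 ← R4 − R2: [0, 0, -10, 10]
R4 ← R4 + R3: [0, 0, 0, 0]
3 nonzero rows, so rank(CB) = 3.

3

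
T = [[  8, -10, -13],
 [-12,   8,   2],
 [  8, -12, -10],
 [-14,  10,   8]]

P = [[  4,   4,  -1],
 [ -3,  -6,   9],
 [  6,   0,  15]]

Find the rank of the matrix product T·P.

2

First compute TP:
[[-16,  92, -293],
 [-60, -96, 114],
 [  8, 104, -266],
 [-38, -116, 224]]
Now row reduce the product.
R2 ← R2 − (15/4)·R1: [0, -441, 4851/4]
R3 ← R3 + (1/2)·R1: [0, 150, -825/2]
R4 ← R4 − (19/8)·R1: [0, -669/2, 7359/8]
R3 ← R3 + (50/147)·R2: [0, 0, 0]
R4 ← R4 − (223/294)·R2: [0, 0, 0]
2 nonzero rows, so rank(TP) = 2.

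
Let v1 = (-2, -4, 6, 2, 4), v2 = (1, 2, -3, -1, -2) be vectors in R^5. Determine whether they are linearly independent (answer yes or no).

Form the matrix with these vectors as rows and row reduce.
R2 ← R2 + (1/2)·R1: [0, 0, 0, 0, 0]
1 nonzero row, so the 2 vectors span a space of dimension 1.
Since 1 < 2, the vectors are linearly dependent.

no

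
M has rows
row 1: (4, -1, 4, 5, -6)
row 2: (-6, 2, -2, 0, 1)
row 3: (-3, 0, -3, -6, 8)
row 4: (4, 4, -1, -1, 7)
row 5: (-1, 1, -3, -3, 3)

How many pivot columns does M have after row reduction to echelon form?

4

Row reduce to echelon form.
R2 ← R2 + (3/2)·R1: [0, 1/2, 4, 15/2, -8]
R3 ← R3 + (3/4)·R1: [0, -3/4, 0, -9/4, 7/2]
R4 ← R4 − R1: [0, 5, -5, -6, 13]
R5 ← R5 + (1/4)·R1: [0, 3/4, -2, -7/4, 3/2]
R3 ← R3 + (3/2)·R2: [0, 0, 6, 9, -17/2]
R4 ← R4 − (10)·R2: [0, 0, -45, -81, 93]
R5 ← R5 − (3/2)·R2: [0, 0, -8, -13, 27/2]
R4 ← R4 + (15/2)·R3: [0, 0, 0, -27/2, 117/4]
R5 ← R5 + (4/3)·R3: [0, 0, 0, -1, 13/6]
R5 ← R5 − (2/27)·R4: [0, 0, 0, 0, 0]
Echelon form has 4 nonzero rows, so rank(M) = 4.
Each nonzero row contributes one pivot column: 4 pivot columns.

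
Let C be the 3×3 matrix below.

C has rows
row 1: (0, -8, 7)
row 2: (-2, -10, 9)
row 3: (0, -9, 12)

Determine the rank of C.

3

Row reduce to echelon form.
Swap R1 ↔ R2
R3 ← R3 − (9/8)·R2: [0, 0, 33/8]
Echelon form has 3 nonzero rows, so rank(C) = 3.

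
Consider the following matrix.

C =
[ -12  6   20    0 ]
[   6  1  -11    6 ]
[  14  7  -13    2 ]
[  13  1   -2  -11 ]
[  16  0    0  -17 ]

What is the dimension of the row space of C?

4

Row reduce to echelon form.
R2 ← R2 + (1/2)·R1: [0, 4, -1, 6]
R3 ← R3 + (7/6)·R1: [0, 14, 31/3, 2]
R4 ← R4 + (13/12)·R1: [0, 15/2, 59/3, -11]
R5 ← R5 + (4/3)·R1: [0, 8, 80/3, -17]
R3 ← R3 − (7/2)·R2: [0, 0, 83/6, -19]
R4 ← R4 − (15/8)·R2: [0, 0, 517/24, -89/4]
R5 ← R5 − (2)·R2: [0, 0, 86/3, -29]
R4 ← R4 − (517/332)·R3: [0, 0, 0, 609/83]
R5 ← R5 − (172/83)·R3: [0, 0, 0, 861/83]
R5 ← R5 − (41/29)·R4: [0, 0, 0, 0]
Echelon form has 4 nonzero rows, so rank(C) = 4.
The row space has dimension equal to the rank: 4.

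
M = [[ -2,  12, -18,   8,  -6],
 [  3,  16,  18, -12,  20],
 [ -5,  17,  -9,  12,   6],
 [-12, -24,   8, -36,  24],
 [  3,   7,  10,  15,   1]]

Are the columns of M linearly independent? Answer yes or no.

Row reduce M to echelon form.
R2 ← R2 + (3/2)·R1: [0, 34, -9, 0, 11]
R3 ← R3 − (5/2)·R1: [0, -13, 36, -8, 21]
R4 ← R4 − (6)·R1: [0, -96, 116, -84, 60]
R5 ← R5 + (3/2)·R1: [0, 25, -17, 27, -8]
R3 ← R3 + (13/34)·R2: [0, 0, 1107/34, -8, 857/34]
R4 ← R4 + (48/17)·R2: [0, 0, 1540/17, -84, 1548/17]
R5 ← R5 − (25/34)·R2: [0, 0, -353/34, 27, -547/34]
R4 ← R4 − (3080/1107)·R3: [0, 0, 0, -68348/1107, 23168/1107]
R5 ← R5 + (353/1107)·R3: [0, 0, 0, 27065/1107, -8912/1107]
R5 ← R5 + (27065/68348)·R4: [0, 0, 0, 0, 4048/17087]
5 pivots among 5 columns.
Every column is a pivot column, so the columns are linearly independent.

yes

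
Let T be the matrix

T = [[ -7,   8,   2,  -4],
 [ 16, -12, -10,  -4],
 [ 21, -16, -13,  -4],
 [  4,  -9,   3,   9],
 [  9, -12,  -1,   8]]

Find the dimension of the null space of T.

Row reduce to echelon form.
R2 ← R2 + (16/7)·R1: [0, 44/7, -38/7, -92/7]
R3 ← R3 + (3)·R1: [0, 8, -7, -16]
R4 ← R4 + (4/7)·R1: [0, -31/7, 29/7, 47/7]
R5 ← R5 + (9/7)·R1: [0, -12/7, 11/7, 20/7]
R3 ← R3 − (14/11)·R2: [0, 0, -1/11, 8/11]
R4 ← R4 + (31/44)·R2: [0, 0, 7/22, -28/11]
R5 ← R5 + (3/11)·R2: [0, 0, 1/11, -8/11]
R4 ← R4 + (7/2)·R3: [0, 0, 0, 0]
R5 ← R5 + R3: [0, 0, 0, 0]
3 nonzero rows, so rank(T) = 3.
T has 4 columns; by rank–nullity, nullity = 4 − 3 = 1.

1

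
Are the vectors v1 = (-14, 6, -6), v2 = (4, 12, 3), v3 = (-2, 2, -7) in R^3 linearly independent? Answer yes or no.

Form the matrix with these vectors as rows and row reduce.
R2 ← R2 + (2/7)·R1: [0, 96/7, 9/7]
R3 ← R3 − (1/7)·R1: [0, 8/7, -43/7]
R3 ← R3 − (1/12)·R2: [0, 0, -25/4]
3 nonzero rows, so the 3 vectors span a space of dimension 3.
Since 3 = 3, the vectors are linearly independent.

yes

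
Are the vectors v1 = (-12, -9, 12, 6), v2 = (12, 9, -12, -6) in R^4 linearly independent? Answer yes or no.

Form the matrix with these vectors as rows and row reduce.
R2 ← R2 + R1: [0, 0, 0, 0]
1 nonzero row, so the 2 vectors span a space of dimension 1.
Since 1 < 2, the vectors are linearly dependent.

no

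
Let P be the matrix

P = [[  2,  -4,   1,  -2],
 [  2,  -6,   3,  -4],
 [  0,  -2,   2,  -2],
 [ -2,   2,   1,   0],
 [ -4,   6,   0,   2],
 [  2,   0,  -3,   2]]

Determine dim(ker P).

2

Row reduce to echelon form.
R2 ← R2 − R1: [0, -2, 2, -2]
R4 ← R4 + R1: [0, -2, 2, -2]
R5 ← R5 + (2)·R1: [0, -2, 2, -2]
R6 ← R6 − R1: [0, 4, -4, 4]
R3 ← R3 − R2: [0, 0, 0, 0]
R4 ← R4 − R2: [0, 0, 0, 0]
R5 ← R5 − R2: [0, 0, 0, 0]
R6 ← R6 + (2)·R2: [0, 0, 0, 0]
2 nonzero rows, so rank(P) = 2.
P has 4 columns; by rank–nullity, nullity = 4 − 2 = 2.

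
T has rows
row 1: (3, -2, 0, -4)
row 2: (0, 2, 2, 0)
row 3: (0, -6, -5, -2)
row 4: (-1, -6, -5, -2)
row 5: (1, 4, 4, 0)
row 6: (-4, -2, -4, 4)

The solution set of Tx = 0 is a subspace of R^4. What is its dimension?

Row reduce to echelon form.
R4 ← R4 + (1/3)·R1: [0, -20/3, -5, -10/3]
R5 ← R5 − (1/3)·R1: [0, 14/3, 4, 4/3]
R6 ← R6 + (4/3)·R1: [0, -14/3, -4, -4/3]
R3 ← R3 + (3)·R2: [0, 0, 1, -2]
R4 ← R4 + (10/3)·R2: [0, 0, 5/3, -10/3]
R5 ← R5 − (7/3)·R2: [0, 0, -2/3, 4/3]
R6 ← R6 + (7/3)·R2: [0, 0, 2/3, -4/3]
R4 ← R4 − (5/3)·R3: [0, 0, 0, 0]
R5 ← R5 + (2/3)·R3: [0, 0, 0, 0]
R6 ← R6 − (2/3)·R3: [0, 0, 0, 0]
3 nonzero rows, so rank(T) = 3.
T has 4 columns; by rank–nullity, nullity = 4 − 3 = 1.

1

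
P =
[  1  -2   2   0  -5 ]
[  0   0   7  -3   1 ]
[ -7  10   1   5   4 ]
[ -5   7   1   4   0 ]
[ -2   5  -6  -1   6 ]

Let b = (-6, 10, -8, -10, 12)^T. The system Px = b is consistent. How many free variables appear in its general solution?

1

Row reduce the augmented matrix [P | b].
R3 ← R3 + (7)·R1: [0, -4, 15, 5, -31, -50]
R4 ← R4 + (5)·R1: [0, -3, 11, 4, -25, -40]
R5 ← R5 + (2)·R1: [0, 1, -2, -1, -4, 0]
Swap R2 ↔ R3
R4 ← R4 − (3/4)·R2: [0, 0, -1/4, 1/4, -7/4, -5/2]
R5 ← R5 + (1/4)·R2: [0, 0, 7/4, 1/4, -47/4, -25/2]
R4 ← R4 + (1/28)·R3: [0, 0, 0, 1/7, -12/7, -15/7]
R5 ← R5 − (1/4)·R3: [0, 0, 0, 1, -12, -15]
R5 ← R5 − (7)·R4: [0, 0, 0, 0, 0, 0]
The echelon form has 4 nonzero rows, and every pivot lies in the first 5 columns, so rank(P) = rank([P|b]) = 4.
The system is consistent.
Free variables = (unknowns) − (rank) = 5 − 4 = 1.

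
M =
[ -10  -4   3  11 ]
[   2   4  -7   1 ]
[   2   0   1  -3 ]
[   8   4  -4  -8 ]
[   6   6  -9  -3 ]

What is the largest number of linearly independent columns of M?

2

Row reduce to echelon form.
R2 ← R2 + (1/5)·R1: [0, 16/5, -32/5, 16/5]
R3 ← R3 + (1/5)·R1: [0, -4/5, 8/5, -4/5]
R4 ← R4 + (4/5)·R1: [0, 4/5, -8/5, 4/5]
R5 ← R5 + (3/5)·R1: [0, 18/5, -36/5, 18/5]
R3 ← R3 + (1/4)·R2: [0, 0, 0, 0]
R4 ← R4 − (1/4)·R2: [0, 0, 0, 0]
R5 ← R5 − (9/8)·R2: [0, 0, 0, 0]
Echelon form has 2 nonzero rows, so rank(M) = 2.
The rank gives the maximum number of linearly independent columns: 2.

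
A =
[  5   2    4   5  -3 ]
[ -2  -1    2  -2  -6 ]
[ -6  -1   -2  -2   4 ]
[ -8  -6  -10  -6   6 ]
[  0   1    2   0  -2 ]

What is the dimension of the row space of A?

Row reduce to echelon form.
R2 ← R2 + (2/5)·R1: [0, -1/5, 18/5, 0, -36/5]
R3 ← R3 + (6/5)·R1: [0, 7/5, 14/5, 4, 2/5]
R4 ← R4 + (8/5)·R1: [0, -14/5, -18/5, 2, 6/5]
R3 ← R3 + (7)·R2: [0, 0, 28, 4, -50]
R4 ← R4 − (14)·R2: [0, 0, -54, 2, 102]
R5 ← R5 + (5)·R2: [0, 0, 20, 0, -38]
R4 ← R4 + (27/14)·R3: [0, 0, 0, 68/7, 39/7]
R5 ← R5 − (5/7)·R3: [0, 0, 0, -20/7, -16/7]
R5 ← R5 + (5/17)·R4: [0, 0, 0, 0, -11/17]
Echelon form has 5 nonzero rows, so rank(A) = 5.
The row space has dimension equal to the rank: 5.

5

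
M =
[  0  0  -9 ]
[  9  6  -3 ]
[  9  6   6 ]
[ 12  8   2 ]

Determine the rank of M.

Row reduce to echelon form.
Swap R1 ↔ R2
R3 ← R3 − R1: [0, 0, 9]
R4 ← R4 − (4/3)·R1: [0, 0, 6]
R3 ← R3 + R2: [0, 0, 0]
R4 ← R4 + (2/3)·R2: [0, 0, 0]
Echelon form has 2 nonzero rows, so rank(M) = 2.

2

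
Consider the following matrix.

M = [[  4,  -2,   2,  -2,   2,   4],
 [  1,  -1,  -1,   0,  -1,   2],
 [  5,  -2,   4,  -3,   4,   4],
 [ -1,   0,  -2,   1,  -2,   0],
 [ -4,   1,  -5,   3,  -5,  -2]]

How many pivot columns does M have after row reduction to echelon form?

Row reduce to echelon form.
R2 ← R2 − (1/4)·R1: [0, -1/2, -3/2, 1/2, -3/2, 1]
R3 ← R3 − (5/4)·R1: [0, 1/2, 3/2, -1/2, 3/2, -1]
R4 ← R4 + (1/4)·R1: [0, -1/2, -3/2, 1/2, -3/2, 1]
R5 ← R5 + R1: [0, -1, -3, 1, -3, 2]
R3 ← R3 + R2: [0, 0, 0, 0, 0, 0]
R4 ← R4 − R2: [0, 0, 0, 0, 0, 0]
R5 ← R5 − (2)·R2: [0, 0, 0, 0, 0, 0]
Echelon form has 2 nonzero rows, so rank(M) = 2.
Each nonzero row contributes one pivot column: 2 pivot columns.

2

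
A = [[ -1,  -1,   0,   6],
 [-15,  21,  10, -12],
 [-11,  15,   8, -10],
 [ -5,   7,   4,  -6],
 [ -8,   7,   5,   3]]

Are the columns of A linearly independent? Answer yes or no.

Row reduce A to echelon form.
R2 ← R2 − (15)·R1: [0, 36, 10, -102]
R3 ← R3 − (11)·R1: [0, 26, 8, -76]
R4 ← R4 − (5)·R1: [0, 12, 4, -36]
R5 ← R5 − (8)·R1: [0, 15, 5, -45]
R3 ← R3 − (13/18)·R2: [0, 0, 7/9, -7/3]
R4 ← R4 − (1/3)·R2: [0, 0, 2/3, -2]
R5 ← R5 − (5/12)·R2: [0, 0, 5/6, -5/2]
R4 ← R4 − (6/7)·R3: [0, 0, 0, 0]
R5 ← R5 − (15/14)·R3: [0, 0, 0, 0]
3 pivots among 4 columns.
Only 3 < 4 pivot columns, so the columns are linearly dependent.

no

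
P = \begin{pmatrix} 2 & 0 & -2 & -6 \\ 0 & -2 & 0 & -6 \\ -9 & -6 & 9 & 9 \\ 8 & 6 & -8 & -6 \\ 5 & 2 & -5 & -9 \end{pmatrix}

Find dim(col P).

2

Row reduce to echelon form.
R3 ← R3 + (9/2)·R1: [0, -6, 0, -18]
R4 ← R4 − (4)·R1: [0, 6, 0, 18]
R5 ← R5 − (5/2)·R1: [0, 2, 0, 6]
R3 ← R3 − (3)·R2: [0, 0, 0, 0]
R4 ← R4 + (3)·R2: [0, 0, 0, 0]
R5 ← R5 + R2: [0, 0, 0, 0]
Echelon form has 2 nonzero rows, so rank(P) = 2.
The column space has dimension equal to the rank: 2.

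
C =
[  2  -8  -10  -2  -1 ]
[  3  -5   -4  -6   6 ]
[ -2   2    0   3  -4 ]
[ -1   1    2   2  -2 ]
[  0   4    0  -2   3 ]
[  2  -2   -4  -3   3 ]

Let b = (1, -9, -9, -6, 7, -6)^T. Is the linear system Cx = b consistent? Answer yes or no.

Row reduce the augmented matrix [C | b].
R2 ← R2 − (3/2)·R1: [0, 7, 11, -3, 15/2, -21/2]
R3 ← R3 + R1: [0, -6, -10, 1, -5, -8]
R4 ← R4 + (1/2)·R1: [0, -3, -3, 1, -5/2, -11/2]
R6 ← R6 − R1: [0, 6, 6, -1, 4, -7]
R3 ← R3 + (6/7)·R2: [0, 0, -4/7, -11/7, 10/7, -17]
R4 ← R4 + (3/7)·R2: [0, 0, 12/7, -2/7, 5/7, -10]
R5 ← R5 − (4/7)·R2: [0, 0, -44/7, -2/7, -9/7, 13]
R6 ← R6 − (6/7)·R2: [0, 0, -24/7, 11/7, -17/7, 2]
R4 ← R4 + (3)·R3: [0, 0, 0, -5, 5, -61]
R5 ← R5 − (11)·R3: [0, 0, 0, 17, -17, 200]
R6 ← R6 − (6)·R3: [0, 0, 0, 11, -11, 104]
R5 ← R5 + (17/5)·R4: [0, 0, 0, 0, 0, -37/5]
R6 ← R6 + (11/5)·R4: [0, 0, 0, 0, 0, -151/5]
R6 ← R6 − (151/37)·R5: [0, 0, 0, 0, 0, 0]
The echelon form has 5 nonzero rows; the last pivot sits in the augmented column, so rank(C) = 4 but rank([C|b]) = 5.
Since the ranks differ, the system is inconsistent.

no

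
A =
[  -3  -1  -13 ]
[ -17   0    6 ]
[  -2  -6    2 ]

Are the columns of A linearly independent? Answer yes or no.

yes

Row reduce A to echelon form.
R2 ← R2 − (17/3)·R1: [0, 17/3, 239/3]
R3 ← R3 − (2/3)·R1: [0, -16/3, 32/3]
R3 ← R3 + (16/17)·R2: [0, 0, 1456/17]
3 pivots among 3 columns.
Every column is a pivot column, so the columns are linearly independent.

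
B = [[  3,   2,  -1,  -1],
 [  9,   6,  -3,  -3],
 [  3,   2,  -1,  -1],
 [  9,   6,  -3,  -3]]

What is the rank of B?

Row reduce to echelon form.
R2 ← R2 − (3)·R1: [0, 0, 0, 0]
R3 ← R3 − R1: [0, 0, 0, 0]
R4 ← R4 − (3)·R1: [0, 0, 0, 0]
Echelon form has 1 nonzero row, so rank(B) = 1.

1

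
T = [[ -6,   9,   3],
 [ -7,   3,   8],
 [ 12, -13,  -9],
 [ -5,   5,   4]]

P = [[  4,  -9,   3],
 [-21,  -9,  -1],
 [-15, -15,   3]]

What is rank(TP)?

2

First compute TP:
[[-258, -72, -18],
 [-211, -84,   0],
 [456, 144,  22],
 [-185, -60,  -8]]
Now row reduce the product.
R2 ← R2 − (211/258)·R1: [0, -1080/43, 633/43]
R3 ← R3 + (76/43)·R1: [0, 720/43, -422/43]
R4 ← R4 − (185/258)·R1: [0, -360/43, 211/43]
R3 ← R3 + (2/3)·R2: [0, 0, 0]
R4 ← R4 − (1/3)·R2: [0, 0, 0]
2 nonzero rows, so rank(TP) = 2.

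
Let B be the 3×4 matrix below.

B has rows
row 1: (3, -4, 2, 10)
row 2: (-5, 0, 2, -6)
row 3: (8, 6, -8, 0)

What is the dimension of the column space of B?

Row reduce to echelon form.
R2 ← R2 + (5/3)·R1: [0, -20/3, 16/3, 32/3]
R3 ← R3 − (8/3)·R1: [0, 50/3, -40/3, -80/3]
R3 ← R3 + (5/2)·R2: [0, 0, 0, 0]
Echelon form has 2 nonzero rows, so rank(B) = 2.
The column space has dimension equal to the rank: 2.

2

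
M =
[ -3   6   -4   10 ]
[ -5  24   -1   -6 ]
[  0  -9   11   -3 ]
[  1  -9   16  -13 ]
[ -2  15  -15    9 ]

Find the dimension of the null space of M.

Row reduce to echelon form.
R2 ← R2 − (5/3)·R1: [0, 14, 17/3, -68/3]
R4 ← R4 + (1/3)·R1: [0, -7, 44/3, -29/3]
R5 ← R5 − (2/3)·R1: [0, 11, -37/3, 7/3]
R3 ← R3 + (9/14)·R2: [0, 0, 205/14, -123/7]
R4 ← R4 + (1/2)·R2: [0, 0, 35/2, -21]
R5 ← R5 − (11/14)·R2: [0, 0, -235/14, 141/7]
R4 ← R4 − (49/41)·R3: [0, 0, 0, 0]
R5 ← R5 + (47/41)·R3: [0, 0, 0, 0]
3 nonzero rows, so rank(M) = 3.
M has 4 columns; by rank–nullity, nullity = 4 − 3 = 1.

1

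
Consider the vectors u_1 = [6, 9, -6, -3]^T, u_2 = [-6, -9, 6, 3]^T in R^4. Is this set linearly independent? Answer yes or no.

Form the matrix with these vectors as rows and row reduce.
R2 ← R2 + R1: [0, 0, 0, 0]
1 nonzero row, so the 2 vectors span a space of dimension 1.
Since 1 < 2, the vectors are linearly dependent.

no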